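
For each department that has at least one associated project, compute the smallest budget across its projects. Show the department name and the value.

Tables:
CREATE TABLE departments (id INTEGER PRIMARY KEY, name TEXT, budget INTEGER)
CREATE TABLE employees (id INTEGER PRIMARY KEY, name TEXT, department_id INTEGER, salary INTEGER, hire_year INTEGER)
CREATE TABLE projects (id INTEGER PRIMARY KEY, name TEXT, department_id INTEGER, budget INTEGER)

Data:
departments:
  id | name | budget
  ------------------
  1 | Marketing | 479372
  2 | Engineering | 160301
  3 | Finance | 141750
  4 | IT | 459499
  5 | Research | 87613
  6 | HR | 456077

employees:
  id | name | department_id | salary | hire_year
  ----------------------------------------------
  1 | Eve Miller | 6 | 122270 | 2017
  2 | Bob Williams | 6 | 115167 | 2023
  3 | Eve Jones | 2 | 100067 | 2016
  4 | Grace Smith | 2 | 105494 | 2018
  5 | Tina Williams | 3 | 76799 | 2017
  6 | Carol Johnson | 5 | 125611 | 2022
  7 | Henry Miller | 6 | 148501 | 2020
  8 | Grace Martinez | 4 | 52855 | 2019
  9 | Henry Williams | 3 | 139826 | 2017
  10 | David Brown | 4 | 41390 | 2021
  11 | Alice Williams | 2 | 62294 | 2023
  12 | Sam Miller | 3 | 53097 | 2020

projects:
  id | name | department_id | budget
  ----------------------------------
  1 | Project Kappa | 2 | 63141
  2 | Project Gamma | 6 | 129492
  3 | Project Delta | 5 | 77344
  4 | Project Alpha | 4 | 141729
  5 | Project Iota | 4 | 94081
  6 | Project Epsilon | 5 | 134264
SELECT p.name, MIN(c.budget) AS min_budget FROM projects c JOIN departments p ON c.department_id = p.id GROUP BY p.id, p.name

Execution result:
name | min_budget
Engineering | 63141
IT | 94081
Research | 77344
HR | 129492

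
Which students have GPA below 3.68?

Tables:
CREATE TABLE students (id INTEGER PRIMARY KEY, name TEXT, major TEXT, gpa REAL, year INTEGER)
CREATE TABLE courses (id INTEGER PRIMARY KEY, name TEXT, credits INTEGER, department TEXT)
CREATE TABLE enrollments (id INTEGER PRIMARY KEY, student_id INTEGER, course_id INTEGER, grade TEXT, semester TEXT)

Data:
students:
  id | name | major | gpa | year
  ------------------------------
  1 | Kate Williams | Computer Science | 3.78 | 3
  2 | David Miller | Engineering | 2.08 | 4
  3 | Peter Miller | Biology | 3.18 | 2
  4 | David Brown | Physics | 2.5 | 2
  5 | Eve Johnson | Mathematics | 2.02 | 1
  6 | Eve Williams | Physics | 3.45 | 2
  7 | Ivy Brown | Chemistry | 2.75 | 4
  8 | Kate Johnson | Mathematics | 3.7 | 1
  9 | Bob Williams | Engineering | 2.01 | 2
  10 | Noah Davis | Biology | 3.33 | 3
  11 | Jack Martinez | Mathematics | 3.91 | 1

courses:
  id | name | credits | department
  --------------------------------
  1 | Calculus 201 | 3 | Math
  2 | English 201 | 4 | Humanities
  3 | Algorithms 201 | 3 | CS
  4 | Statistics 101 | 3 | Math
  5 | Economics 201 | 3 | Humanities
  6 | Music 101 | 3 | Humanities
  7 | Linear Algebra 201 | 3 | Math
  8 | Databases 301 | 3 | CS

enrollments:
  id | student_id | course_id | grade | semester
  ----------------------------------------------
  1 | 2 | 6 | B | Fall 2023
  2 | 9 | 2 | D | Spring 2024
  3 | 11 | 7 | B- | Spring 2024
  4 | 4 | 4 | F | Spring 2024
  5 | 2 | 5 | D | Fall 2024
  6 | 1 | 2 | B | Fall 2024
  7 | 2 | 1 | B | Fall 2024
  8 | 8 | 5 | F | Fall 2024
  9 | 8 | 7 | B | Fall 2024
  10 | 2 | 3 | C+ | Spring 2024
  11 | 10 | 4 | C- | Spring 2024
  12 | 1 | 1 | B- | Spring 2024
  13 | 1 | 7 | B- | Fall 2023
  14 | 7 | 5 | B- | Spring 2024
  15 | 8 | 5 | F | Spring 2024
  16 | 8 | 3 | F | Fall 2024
SELECT name, gpa FROM students WHERE gpa < 3.68

Execution result:
name | gpa
David Miller | 2.08
Peter Miller | 3.18
David Brown | 2.50
Eve Johnson | 2.02
Eve Williams | 3.45
Ivy Brown | 2.75
Bob Williams | 2.01
Noah Davis | 3.33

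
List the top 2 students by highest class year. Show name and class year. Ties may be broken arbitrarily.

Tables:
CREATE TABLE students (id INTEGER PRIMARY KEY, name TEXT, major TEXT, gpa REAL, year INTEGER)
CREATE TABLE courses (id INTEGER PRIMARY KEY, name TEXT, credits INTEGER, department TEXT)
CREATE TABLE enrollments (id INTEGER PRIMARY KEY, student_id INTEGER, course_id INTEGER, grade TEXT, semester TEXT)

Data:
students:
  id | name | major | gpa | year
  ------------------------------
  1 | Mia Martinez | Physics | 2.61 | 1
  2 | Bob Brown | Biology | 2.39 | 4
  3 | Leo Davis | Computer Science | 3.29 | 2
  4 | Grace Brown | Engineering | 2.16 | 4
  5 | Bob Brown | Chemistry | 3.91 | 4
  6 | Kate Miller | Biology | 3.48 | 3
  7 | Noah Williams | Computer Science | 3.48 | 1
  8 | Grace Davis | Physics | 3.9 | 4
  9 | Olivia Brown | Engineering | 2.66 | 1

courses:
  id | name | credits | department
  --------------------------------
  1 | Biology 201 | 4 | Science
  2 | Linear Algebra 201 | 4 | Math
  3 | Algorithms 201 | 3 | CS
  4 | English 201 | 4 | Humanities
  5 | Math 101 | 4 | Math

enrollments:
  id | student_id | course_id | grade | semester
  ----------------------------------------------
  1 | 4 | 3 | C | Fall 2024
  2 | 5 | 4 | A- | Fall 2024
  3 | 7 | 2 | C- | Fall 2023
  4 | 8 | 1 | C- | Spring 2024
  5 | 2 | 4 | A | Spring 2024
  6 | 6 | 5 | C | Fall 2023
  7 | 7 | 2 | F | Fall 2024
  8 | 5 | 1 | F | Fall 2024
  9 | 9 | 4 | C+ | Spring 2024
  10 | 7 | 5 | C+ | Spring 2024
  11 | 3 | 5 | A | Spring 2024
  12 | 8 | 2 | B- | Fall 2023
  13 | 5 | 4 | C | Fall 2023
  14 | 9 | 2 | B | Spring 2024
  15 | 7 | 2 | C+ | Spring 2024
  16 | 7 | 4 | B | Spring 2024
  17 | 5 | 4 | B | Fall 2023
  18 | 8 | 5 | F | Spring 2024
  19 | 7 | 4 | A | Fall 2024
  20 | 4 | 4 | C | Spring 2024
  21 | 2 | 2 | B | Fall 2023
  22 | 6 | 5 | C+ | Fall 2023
SELECT name, year FROM students ORDER BY year DESC LIMIT 2

Execution result:
name | year
Bob Brown | 4
Grace Brown | 4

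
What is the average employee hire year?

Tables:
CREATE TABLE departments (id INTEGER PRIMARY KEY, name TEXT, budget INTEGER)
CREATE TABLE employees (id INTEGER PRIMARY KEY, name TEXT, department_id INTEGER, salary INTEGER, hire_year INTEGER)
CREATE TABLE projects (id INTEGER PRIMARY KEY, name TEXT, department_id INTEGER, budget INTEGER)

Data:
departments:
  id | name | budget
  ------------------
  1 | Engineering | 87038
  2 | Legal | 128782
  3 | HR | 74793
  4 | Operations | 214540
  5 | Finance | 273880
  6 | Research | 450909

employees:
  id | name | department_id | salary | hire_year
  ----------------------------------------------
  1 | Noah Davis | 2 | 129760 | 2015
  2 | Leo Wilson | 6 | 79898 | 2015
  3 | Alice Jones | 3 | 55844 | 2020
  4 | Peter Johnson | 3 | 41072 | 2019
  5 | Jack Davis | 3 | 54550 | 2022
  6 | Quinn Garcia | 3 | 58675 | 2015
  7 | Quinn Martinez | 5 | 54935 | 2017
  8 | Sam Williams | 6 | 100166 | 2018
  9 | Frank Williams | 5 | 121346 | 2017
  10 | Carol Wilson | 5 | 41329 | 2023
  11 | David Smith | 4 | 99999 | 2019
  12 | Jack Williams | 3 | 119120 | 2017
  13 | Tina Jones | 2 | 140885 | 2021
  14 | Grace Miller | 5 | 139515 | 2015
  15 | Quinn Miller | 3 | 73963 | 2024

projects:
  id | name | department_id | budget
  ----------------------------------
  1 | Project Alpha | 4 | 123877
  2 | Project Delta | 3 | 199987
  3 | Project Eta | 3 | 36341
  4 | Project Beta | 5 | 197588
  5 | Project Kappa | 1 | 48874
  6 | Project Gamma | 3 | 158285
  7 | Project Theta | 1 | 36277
SELECT AVG(hire_year) FROM employees

Execution result:
2018.47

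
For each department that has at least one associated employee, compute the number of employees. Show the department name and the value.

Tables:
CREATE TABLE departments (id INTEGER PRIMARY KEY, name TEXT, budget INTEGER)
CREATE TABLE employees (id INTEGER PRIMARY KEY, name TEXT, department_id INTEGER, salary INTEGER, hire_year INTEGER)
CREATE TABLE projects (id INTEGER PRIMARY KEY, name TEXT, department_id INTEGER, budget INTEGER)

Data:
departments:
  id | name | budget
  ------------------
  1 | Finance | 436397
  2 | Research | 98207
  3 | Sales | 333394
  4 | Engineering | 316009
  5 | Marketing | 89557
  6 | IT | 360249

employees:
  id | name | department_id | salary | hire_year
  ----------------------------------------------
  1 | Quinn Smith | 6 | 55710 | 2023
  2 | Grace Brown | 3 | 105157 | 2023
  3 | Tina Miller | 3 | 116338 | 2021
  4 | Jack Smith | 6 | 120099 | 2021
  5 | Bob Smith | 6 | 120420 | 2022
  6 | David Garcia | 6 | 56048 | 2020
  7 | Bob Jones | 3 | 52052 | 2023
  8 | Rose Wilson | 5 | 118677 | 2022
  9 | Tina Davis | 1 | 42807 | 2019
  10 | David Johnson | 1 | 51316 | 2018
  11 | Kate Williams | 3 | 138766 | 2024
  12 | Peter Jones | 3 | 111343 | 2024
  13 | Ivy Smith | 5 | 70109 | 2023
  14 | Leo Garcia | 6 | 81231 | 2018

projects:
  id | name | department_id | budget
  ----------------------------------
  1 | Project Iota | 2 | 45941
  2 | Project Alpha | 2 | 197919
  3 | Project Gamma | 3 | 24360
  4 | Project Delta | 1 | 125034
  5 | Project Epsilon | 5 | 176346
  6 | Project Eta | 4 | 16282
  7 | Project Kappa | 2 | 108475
SELECT p.name, COUNT(*) AS n FROM employees c JOIN departments p ON c.department_id = p.id GROUP BY p.id, p.name

Execution result:
name | n
Finance | 2
Sales | 5
Marketing | 2
IT | 5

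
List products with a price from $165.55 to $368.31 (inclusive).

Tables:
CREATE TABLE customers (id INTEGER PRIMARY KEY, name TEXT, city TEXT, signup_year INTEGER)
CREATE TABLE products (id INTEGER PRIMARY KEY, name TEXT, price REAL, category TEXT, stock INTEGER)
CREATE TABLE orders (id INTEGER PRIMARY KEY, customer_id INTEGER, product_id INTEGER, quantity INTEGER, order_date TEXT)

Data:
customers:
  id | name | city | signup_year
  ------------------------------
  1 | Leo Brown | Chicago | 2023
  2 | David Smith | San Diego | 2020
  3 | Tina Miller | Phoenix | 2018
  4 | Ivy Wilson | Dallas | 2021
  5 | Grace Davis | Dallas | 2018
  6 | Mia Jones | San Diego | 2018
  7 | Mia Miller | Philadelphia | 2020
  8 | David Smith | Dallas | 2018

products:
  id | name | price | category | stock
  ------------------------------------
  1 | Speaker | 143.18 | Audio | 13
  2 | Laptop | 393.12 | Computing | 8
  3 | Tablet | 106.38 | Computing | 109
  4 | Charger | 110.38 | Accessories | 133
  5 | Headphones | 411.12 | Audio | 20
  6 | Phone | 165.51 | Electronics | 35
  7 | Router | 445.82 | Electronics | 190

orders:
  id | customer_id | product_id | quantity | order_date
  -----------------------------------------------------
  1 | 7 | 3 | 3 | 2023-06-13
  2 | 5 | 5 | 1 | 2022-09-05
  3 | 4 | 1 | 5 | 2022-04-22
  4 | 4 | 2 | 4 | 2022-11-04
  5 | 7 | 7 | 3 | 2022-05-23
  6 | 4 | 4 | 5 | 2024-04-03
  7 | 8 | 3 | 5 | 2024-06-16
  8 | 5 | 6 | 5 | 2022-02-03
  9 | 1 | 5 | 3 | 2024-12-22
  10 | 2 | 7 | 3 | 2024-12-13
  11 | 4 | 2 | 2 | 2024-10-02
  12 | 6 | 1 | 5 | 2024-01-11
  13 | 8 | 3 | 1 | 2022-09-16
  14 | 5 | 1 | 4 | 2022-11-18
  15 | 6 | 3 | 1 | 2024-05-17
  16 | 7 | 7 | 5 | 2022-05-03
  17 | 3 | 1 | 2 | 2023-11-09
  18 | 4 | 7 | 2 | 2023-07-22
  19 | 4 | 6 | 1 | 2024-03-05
SELECT name, price FROM products WHERE price BETWEEN 165.55 AND 368.31

Execution result:
(no rows)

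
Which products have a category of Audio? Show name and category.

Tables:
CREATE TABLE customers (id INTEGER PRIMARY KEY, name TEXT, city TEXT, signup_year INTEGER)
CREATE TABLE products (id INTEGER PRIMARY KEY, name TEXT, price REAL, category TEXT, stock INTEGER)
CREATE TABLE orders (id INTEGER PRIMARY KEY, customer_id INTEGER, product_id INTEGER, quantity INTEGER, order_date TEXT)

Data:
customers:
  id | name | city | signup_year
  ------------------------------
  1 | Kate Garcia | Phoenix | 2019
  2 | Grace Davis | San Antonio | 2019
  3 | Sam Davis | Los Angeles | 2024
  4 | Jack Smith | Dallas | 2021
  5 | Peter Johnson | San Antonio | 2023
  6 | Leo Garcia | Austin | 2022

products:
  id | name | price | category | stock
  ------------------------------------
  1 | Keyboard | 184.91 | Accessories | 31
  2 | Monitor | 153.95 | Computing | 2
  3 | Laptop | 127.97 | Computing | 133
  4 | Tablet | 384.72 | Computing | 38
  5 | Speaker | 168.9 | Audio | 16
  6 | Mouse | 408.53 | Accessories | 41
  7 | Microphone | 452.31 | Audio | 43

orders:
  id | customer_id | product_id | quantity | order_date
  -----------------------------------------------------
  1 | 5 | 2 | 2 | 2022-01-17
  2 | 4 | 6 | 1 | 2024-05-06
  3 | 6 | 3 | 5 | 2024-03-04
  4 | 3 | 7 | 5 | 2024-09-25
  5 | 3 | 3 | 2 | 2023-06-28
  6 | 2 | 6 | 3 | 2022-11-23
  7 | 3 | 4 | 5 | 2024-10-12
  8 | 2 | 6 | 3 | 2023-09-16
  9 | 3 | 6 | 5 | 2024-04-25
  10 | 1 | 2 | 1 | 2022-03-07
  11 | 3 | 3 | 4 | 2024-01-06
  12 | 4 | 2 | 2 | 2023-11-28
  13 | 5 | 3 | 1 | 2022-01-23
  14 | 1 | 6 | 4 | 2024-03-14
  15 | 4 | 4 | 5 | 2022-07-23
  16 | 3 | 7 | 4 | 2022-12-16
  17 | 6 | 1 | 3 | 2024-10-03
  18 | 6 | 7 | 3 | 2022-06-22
SELECT name, category FROM products WHERE category = 'Audio'

Execution result:
name | category
Speaker | Audio
Microphone | Audio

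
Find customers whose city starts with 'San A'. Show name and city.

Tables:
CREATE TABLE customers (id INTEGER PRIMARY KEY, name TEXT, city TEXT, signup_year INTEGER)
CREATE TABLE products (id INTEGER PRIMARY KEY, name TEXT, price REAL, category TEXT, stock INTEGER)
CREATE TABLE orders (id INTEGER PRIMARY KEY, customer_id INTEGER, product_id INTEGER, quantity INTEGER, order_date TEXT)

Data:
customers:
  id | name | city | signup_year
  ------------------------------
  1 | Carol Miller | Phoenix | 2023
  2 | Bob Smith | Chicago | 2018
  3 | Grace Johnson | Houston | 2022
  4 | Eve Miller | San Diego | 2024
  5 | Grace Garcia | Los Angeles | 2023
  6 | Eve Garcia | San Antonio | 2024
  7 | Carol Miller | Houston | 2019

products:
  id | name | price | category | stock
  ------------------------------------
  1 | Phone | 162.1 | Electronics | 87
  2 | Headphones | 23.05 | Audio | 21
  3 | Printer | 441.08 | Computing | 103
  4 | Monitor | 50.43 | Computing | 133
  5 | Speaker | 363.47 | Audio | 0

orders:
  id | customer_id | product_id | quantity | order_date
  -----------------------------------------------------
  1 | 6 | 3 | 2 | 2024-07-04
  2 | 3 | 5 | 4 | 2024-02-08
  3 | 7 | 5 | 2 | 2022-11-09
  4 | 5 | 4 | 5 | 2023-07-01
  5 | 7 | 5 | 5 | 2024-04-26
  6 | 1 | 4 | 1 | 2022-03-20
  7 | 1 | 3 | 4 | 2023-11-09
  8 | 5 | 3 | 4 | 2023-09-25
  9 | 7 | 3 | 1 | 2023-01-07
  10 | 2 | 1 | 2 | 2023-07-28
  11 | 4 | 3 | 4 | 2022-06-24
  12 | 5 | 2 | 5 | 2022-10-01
SELECT name, city FROM customers WHERE city LIKE 'San A%'

Execution result:
name | city
Eve Garcia | San Antonio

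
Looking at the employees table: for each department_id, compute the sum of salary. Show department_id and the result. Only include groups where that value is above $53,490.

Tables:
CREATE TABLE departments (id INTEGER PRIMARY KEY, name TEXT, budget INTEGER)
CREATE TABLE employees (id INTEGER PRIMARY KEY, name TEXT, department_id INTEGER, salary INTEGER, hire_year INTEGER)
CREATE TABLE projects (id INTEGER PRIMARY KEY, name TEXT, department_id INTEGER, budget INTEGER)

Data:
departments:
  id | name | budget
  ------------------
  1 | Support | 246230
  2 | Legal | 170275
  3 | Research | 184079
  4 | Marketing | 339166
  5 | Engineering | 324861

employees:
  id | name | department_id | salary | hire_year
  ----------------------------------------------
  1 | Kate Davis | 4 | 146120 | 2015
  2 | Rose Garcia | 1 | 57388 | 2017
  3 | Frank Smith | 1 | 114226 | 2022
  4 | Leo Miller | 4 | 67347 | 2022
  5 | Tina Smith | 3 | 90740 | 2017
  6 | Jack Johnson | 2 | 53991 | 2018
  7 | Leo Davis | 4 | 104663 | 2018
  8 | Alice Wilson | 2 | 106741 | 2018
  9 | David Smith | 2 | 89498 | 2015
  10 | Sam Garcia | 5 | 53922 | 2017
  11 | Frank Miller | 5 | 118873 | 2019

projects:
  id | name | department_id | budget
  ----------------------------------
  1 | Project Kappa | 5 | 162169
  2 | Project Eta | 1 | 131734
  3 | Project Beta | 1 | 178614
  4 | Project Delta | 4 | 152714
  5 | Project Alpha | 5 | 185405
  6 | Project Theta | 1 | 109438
SELECT department_id, SUM(salary) AS sum_salary FROM employees GROUP BY department_id HAVING SUM(salary) > 53490

Execution result:
department_id | sum_salary
1 | 171614
2 | 250230
3 | 90740
4 | 318130
5 | 172795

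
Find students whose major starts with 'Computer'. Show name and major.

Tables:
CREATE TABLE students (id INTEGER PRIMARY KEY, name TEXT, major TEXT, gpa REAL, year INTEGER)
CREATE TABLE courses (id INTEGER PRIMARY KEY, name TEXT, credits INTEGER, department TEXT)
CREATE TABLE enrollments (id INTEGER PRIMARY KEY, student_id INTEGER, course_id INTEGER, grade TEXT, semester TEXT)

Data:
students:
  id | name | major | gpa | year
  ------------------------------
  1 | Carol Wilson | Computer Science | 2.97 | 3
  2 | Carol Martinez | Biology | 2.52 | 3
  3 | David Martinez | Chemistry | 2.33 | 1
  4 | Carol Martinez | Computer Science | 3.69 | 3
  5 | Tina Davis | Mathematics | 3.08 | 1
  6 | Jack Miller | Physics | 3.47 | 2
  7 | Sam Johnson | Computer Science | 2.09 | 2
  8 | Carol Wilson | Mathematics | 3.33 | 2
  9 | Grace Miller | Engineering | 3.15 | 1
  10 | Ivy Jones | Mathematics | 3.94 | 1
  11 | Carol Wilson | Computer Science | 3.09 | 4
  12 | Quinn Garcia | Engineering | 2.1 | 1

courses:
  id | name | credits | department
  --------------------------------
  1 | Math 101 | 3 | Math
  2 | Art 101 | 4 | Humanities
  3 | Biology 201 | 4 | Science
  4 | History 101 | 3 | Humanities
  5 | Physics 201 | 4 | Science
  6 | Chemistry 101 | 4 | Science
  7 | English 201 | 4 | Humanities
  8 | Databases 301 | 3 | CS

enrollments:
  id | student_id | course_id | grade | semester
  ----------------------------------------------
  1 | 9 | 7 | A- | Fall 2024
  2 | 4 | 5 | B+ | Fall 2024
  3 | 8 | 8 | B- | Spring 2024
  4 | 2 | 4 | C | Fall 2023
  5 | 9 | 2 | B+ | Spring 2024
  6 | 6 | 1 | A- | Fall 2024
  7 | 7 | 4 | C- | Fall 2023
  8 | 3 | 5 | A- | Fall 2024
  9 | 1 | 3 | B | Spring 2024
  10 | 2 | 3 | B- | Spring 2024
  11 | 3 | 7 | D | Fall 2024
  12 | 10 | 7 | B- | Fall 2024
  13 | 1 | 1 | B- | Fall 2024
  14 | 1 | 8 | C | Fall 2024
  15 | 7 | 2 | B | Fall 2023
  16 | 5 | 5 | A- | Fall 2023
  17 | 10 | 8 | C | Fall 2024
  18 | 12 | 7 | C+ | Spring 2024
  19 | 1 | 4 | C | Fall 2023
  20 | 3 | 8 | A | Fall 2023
SELECT name, major FROM students WHERE major LIKE 'Computer%'

Execution result:
name | major
Carol Wilson | Computer Science
Carol Martinez | Computer Science
Sam Johnson | Computer Science
Carol Wilson | Computer Science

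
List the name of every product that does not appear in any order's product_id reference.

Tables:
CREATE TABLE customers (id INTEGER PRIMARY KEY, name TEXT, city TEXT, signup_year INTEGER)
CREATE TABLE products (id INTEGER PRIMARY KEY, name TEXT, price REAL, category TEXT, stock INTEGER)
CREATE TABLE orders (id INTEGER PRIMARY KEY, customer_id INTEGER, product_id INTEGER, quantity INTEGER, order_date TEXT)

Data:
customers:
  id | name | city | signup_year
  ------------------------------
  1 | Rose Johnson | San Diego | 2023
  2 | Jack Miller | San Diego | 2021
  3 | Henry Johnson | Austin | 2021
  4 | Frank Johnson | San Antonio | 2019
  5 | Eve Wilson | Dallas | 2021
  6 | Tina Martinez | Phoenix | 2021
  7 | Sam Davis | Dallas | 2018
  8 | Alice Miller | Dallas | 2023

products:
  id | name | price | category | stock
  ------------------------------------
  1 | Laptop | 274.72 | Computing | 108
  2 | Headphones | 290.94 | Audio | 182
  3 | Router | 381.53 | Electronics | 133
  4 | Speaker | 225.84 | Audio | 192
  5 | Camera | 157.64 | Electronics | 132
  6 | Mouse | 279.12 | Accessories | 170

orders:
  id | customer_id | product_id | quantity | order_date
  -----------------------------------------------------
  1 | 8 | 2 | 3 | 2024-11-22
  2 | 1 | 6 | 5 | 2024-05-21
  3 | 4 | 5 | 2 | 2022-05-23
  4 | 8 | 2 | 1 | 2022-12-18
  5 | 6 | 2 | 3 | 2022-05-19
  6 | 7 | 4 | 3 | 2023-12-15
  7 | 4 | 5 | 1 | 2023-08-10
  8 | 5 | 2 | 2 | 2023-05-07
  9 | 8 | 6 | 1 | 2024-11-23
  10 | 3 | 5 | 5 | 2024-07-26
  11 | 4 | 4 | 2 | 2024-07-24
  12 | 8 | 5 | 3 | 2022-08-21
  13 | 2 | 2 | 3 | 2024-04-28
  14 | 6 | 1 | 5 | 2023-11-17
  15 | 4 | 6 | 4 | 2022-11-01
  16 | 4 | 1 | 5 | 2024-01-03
SELECT p.name FROM products p LEFT JOIN orders c ON c.product_id = p.id WHERE c.id IS NULL

Execution result:
Router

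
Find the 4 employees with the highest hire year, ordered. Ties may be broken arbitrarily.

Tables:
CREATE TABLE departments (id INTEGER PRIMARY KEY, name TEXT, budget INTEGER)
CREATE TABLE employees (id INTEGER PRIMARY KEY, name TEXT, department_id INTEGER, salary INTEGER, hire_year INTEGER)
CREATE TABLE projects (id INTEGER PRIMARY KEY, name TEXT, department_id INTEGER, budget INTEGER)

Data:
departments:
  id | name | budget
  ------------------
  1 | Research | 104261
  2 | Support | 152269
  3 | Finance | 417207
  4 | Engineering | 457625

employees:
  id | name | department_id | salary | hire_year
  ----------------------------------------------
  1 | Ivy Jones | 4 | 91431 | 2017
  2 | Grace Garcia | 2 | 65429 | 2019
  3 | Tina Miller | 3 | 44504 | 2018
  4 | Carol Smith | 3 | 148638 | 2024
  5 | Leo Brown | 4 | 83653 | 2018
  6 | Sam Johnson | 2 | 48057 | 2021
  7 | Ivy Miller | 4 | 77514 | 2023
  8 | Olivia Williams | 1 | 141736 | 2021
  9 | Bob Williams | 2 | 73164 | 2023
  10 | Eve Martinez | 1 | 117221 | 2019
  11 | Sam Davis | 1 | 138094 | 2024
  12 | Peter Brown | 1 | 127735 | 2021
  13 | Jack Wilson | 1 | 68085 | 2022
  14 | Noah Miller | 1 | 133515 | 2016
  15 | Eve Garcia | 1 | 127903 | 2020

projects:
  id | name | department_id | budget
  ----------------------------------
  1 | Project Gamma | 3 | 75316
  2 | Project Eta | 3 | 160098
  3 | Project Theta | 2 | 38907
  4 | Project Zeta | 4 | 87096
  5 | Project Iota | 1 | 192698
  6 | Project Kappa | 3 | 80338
SELECT name, hire_year FROM employees ORDER BY hire_year DESC LIMIT 4

Execution result:
name | hire_year
Carol Smith | 2024
Sam Davis | 2024
Ivy Miller | 2023
Bob Williams | 2023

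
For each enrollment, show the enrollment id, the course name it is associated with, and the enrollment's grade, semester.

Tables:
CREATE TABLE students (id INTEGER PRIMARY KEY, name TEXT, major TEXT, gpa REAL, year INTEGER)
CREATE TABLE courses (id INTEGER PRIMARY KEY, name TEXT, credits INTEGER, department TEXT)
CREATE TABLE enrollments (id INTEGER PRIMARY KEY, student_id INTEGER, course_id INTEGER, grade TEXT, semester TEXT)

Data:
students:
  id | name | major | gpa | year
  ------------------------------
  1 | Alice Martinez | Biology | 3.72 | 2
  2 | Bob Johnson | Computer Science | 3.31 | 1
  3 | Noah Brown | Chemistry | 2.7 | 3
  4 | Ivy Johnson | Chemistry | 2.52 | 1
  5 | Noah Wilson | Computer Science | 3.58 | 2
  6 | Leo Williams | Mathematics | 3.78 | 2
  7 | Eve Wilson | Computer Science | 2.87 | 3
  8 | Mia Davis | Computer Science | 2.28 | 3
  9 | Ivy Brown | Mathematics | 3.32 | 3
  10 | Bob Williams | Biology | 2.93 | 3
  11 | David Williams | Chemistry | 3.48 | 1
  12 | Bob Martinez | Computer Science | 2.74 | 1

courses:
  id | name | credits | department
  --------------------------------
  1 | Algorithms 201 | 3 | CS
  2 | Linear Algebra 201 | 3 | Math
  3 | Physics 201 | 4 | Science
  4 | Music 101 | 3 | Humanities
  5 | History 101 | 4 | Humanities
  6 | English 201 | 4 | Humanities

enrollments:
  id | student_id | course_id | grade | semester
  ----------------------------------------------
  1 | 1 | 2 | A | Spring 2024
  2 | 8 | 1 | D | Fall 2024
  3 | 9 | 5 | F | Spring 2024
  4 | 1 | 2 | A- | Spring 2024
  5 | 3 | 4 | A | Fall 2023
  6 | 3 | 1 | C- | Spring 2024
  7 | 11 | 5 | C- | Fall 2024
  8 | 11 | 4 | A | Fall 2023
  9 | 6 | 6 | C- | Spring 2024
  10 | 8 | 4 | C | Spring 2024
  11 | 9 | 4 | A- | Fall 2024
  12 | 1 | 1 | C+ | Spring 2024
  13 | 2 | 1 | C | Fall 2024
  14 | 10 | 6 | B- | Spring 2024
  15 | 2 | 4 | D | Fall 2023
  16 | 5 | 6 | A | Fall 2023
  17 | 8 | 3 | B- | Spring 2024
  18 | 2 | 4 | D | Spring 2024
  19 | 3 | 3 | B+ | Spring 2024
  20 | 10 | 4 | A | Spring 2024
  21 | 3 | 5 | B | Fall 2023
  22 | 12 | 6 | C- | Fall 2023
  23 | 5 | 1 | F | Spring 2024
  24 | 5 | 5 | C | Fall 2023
SELECT c.id, p.name AS course, c.grade, c.semester FROM enrollments c JOIN courses p ON c.course_id = p.id

Execution result:
id | course | grade | semester
1 | Linear Algebra 201 | A | Spring 2024
2 | Algorithms 201 | D | Fall 2024
3 | History 101 | F | Spring 2024
4 | Linear Algebra 201 | A- | Spring 2024
5 | Music 101 | A | Fall 2023
6 | Algorithms 201 | C- | Spring 2024
7 | History 101 | C- | Fall 2024
8 | Music 101 | A | Fall 2023
9 | English 201 | C- | Spring 2024
10 | Music 101 | C | Spring 2024
11 | Music 101 | A- | Fall 2024
12 | Algorithms 201 | C+ | Spring 2024
13 | Algorithms 201 | C | Fall 2024
14 | English 201 | B- | Spring 2024
15 | Music 101 | D | Fall 2023
16 | English 201 | A | Fall 2023
17 | Physics 201 | B- | Spring 2024
18 | Music 101 | D | Spring 2024
19 | Physics 201 | B+ | Spring 2024
20 | Music 101 | A | Spring 2024
21 | History 101 | B | Fall 2023
22 | English 201 | C- | Fall 2023
23 | Algorithms 201 | F | Spring 2024
24 | History 101 | C | Fall 2023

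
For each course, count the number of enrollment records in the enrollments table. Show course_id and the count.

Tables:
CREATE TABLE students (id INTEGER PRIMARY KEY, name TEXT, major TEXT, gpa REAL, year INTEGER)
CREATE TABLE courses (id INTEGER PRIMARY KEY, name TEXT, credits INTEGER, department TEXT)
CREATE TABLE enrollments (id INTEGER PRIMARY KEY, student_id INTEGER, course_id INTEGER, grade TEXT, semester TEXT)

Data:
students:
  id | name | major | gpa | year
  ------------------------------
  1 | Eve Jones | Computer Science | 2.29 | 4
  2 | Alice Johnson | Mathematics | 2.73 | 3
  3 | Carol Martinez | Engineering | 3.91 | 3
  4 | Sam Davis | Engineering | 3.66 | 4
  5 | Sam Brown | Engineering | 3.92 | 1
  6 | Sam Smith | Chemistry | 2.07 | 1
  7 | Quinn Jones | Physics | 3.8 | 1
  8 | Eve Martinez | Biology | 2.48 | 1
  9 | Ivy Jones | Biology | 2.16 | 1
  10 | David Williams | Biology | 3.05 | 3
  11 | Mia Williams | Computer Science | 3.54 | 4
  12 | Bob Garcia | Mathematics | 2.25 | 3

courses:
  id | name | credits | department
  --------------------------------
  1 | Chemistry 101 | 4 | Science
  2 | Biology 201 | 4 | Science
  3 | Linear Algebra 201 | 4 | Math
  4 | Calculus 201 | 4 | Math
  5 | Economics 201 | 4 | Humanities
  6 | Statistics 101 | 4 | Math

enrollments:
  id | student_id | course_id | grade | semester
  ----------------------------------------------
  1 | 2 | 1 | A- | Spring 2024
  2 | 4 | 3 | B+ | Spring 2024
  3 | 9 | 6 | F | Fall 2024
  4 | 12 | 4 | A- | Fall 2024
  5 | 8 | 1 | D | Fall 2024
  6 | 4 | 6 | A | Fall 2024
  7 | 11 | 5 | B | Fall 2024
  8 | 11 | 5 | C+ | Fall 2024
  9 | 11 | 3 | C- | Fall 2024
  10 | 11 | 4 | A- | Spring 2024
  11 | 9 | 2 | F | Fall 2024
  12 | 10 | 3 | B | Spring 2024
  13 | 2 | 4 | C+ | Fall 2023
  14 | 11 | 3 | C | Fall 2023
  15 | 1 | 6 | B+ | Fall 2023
SELECT course_id, COUNT(*) AS enrollment_count FROM enrollments GROUP BY course_id

Execution result:
course_id | enrollment_count
1 | 2
2 | 1
3 | 4
4 | 3
5 | 2
6 | 3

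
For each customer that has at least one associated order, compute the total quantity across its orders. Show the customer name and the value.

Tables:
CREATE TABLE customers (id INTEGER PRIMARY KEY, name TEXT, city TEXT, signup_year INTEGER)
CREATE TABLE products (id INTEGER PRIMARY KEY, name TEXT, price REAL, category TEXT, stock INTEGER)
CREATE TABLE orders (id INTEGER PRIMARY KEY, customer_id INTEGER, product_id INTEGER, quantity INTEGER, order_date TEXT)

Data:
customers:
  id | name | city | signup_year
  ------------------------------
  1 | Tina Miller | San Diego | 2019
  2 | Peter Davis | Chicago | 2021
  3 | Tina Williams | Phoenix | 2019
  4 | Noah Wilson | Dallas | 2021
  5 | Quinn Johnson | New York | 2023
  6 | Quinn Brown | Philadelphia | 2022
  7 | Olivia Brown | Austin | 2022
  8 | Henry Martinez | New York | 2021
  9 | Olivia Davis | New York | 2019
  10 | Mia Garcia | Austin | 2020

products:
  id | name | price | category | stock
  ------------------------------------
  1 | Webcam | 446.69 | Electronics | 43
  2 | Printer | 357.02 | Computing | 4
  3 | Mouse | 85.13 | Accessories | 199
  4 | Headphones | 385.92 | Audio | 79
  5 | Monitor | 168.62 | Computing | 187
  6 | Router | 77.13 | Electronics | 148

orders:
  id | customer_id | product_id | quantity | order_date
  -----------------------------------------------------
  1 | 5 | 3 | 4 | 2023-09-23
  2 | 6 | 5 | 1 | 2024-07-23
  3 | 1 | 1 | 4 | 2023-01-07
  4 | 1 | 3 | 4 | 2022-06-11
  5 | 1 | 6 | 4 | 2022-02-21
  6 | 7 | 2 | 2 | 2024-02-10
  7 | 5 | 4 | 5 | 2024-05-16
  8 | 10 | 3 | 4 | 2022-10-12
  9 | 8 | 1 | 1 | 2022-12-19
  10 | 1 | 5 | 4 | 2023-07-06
SELECT p.name, SUM(c.quantity) AS sum_quantity FROM orders c JOIN customers p ON c.customer_id = p.id GROUP BY p.id, p.name

Execution result:
name | sum_quantity
Tina Miller | 16
Quinn Johnson | 9
Quinn Brown | 1
Olivia Brown | 2
Henry Martinez | 1
Mia Garcia | 4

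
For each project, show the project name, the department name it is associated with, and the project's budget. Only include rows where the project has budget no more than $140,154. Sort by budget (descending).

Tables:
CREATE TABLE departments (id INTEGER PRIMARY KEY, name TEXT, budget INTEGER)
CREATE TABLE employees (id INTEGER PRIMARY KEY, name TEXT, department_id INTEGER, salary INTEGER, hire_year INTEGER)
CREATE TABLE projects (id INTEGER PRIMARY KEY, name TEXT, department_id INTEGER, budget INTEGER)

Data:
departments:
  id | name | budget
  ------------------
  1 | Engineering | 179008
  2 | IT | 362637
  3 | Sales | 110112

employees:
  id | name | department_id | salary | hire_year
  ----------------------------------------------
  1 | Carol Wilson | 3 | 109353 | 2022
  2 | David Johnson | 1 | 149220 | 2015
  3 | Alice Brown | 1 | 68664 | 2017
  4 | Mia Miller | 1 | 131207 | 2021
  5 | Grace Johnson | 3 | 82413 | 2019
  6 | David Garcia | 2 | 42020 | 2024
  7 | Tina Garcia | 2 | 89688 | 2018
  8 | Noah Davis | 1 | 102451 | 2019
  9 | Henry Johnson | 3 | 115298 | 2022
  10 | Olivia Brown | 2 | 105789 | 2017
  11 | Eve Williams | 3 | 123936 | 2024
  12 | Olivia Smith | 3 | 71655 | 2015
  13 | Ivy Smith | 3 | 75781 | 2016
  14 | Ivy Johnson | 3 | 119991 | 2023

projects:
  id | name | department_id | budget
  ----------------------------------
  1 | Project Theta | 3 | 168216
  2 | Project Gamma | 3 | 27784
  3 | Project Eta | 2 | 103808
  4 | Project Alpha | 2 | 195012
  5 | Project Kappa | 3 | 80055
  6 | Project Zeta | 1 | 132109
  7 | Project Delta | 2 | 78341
SELECT c.name, p.name AS department, c.budget FROM projects c JOIN departments p ON c.department_id = p.id WHERE c.budget <= 140154 ORDER BY c.budget DESC

Execution result:
name | department | budget
Project Zeta | Engineering | 132109
Project Eta | IT | 103808
Project Kappa | Sales | 80055
Project Delta | IT | 78341
Project Gamma | Sales | 27784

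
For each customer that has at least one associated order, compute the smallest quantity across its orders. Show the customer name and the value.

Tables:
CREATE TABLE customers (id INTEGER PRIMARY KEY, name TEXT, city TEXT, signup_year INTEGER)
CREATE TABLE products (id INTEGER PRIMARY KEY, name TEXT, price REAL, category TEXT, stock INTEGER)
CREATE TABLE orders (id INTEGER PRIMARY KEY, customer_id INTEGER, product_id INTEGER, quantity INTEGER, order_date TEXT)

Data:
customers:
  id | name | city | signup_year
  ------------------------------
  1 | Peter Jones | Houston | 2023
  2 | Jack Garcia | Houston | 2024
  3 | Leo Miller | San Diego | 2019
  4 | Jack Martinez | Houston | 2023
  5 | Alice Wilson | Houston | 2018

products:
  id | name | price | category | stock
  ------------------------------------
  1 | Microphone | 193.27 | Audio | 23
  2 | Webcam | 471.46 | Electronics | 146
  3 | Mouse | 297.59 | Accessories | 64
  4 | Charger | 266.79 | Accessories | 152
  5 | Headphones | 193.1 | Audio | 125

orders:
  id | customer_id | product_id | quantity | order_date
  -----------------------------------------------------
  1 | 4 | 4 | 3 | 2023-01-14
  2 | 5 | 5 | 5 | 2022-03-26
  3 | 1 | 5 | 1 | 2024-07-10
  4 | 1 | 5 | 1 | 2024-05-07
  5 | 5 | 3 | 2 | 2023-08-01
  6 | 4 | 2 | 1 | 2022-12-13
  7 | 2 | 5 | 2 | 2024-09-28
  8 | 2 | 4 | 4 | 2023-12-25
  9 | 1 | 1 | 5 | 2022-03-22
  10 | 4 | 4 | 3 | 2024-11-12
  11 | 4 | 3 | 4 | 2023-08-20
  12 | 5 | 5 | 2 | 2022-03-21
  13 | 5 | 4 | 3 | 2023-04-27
SELECT p.name, MIN(c.quantity) AS min_quantity FROM orders c JOIN customers p ON c.customer_id = p.id GROUP BY p.id, p.name

Execution result:
name | min_quantity
Peter Jones | 1
Jack Garcia | 2
Jack Martinez | 1
Alice Wilson | 2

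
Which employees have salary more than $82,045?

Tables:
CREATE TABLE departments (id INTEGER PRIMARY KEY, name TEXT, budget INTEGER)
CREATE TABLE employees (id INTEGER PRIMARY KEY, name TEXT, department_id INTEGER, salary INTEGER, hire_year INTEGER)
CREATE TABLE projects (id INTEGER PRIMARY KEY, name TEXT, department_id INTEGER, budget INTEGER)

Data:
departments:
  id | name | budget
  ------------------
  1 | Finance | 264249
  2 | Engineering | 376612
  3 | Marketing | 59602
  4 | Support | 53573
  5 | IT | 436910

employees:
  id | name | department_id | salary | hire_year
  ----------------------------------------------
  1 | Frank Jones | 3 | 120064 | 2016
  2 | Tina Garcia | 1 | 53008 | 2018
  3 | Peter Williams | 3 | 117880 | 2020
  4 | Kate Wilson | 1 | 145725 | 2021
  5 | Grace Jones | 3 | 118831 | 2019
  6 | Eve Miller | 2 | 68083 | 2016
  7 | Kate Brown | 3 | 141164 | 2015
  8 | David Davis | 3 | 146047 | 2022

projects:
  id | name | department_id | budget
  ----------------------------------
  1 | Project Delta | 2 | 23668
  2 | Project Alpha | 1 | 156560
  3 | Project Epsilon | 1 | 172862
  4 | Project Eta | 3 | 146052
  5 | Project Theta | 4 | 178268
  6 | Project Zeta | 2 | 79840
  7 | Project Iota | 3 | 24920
SELECT name, salary FROM employees WHERE salary > 82045

Execution result:
name | salary
Frank Jones | 120064
Peter Williams | 117880
Kate Wilson | 145725
Grace Jones | 118831
Kate Brown | 141164
David Davis | 146047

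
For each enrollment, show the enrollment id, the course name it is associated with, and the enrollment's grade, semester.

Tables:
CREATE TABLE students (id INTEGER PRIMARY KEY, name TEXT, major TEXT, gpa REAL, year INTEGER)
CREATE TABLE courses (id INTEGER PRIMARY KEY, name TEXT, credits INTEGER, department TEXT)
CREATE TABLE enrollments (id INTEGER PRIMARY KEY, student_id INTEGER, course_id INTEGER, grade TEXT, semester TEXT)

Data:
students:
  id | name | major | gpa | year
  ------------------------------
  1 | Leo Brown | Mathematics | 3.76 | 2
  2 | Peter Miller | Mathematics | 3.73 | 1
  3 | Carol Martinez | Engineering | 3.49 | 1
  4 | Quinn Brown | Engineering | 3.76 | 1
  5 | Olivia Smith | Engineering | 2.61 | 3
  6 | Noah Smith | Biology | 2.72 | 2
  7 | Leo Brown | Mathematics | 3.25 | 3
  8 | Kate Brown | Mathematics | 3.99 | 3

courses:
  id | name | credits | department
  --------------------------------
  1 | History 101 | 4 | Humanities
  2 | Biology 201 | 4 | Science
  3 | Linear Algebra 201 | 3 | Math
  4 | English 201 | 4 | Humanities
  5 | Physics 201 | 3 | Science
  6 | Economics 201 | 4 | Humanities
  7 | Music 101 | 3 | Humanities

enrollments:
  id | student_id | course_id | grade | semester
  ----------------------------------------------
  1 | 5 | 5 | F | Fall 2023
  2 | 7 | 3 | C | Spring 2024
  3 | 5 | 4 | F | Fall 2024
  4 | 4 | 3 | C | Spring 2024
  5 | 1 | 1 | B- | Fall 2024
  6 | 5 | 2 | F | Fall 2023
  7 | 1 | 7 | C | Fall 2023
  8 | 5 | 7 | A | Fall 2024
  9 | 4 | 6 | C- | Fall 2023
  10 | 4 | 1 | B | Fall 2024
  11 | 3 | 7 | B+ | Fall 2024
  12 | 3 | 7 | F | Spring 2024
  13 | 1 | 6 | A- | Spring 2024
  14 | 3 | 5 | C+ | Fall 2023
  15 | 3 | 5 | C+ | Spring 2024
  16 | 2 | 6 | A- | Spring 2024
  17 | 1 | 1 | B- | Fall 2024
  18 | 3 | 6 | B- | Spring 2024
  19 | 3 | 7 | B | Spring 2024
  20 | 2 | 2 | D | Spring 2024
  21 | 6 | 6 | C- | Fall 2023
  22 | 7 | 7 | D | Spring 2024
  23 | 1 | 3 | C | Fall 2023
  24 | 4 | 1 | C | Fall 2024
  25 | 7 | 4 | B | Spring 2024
SELECT c.id, p.name AS course, c.grade, c.semester FROM enrollments c JOIN courses p ON c.course_id = p.id

Execution result:
id | course | grade | semester
1 | Physics 201 | F | Fall 2023
2 | Linear Algebra 201 | C | Spring 2024
3 | English 201 | F | Fall 2024
4 | Linear Algebra 201 | C | Spring 2024
5 | History 101 | B- | Fall 2024
6 | Biology 201 | F | Fall 2023
7 | Music 101 | C | Fall 2023
8 | Music 101 | A | Fall 2024
9 | Economics 201 | C- | Fall 2023
10 | History 101 | B | Fall 2024
11 | Music 101 | B+ | Fall 2024
12 | Music 101 | F | Spring 2024
13 | Economics 201 | A- | Spring 2024
14 | Physics 201 | C+ | Fall 2023
15 | Physics 201 | C+ | Spring 2024
16 | Economics 201 | A- | Spring 2024
17 | History 101 | B- | Fall 2024
18 | Economics 201 | B- | Spring 2024
19 | Music 101 | B | Spring 2024
20 | Biology 201 | D | Spring 2024
21 | Economics 201 | C- | Fall 2023
22 | Music 101 | D | Spring 2024
23 | Linear Algebra 201 | C | Fall 2023
24 | History 101 | C | Fall 2024
25 | English 201 | B | Spring 2024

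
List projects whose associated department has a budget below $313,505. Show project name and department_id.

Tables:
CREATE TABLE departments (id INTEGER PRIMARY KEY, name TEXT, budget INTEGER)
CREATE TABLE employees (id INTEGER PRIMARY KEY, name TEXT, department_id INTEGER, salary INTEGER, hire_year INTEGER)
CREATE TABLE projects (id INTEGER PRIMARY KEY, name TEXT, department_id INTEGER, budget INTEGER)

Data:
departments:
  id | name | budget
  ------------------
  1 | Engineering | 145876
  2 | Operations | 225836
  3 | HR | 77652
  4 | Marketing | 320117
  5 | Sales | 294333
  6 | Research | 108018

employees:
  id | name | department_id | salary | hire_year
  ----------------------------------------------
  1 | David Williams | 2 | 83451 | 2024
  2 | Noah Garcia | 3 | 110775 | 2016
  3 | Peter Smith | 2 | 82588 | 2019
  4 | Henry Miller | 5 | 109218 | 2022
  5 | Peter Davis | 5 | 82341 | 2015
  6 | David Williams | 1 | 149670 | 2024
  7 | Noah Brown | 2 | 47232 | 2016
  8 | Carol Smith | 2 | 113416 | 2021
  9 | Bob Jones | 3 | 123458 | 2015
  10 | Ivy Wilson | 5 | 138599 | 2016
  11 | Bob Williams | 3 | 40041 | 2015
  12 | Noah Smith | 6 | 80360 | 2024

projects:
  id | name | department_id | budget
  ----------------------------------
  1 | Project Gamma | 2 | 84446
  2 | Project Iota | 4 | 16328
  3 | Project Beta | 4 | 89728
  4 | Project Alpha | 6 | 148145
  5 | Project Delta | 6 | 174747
SELECT name, department_id FROM projects WHERE department_id IN (SELECT id FROM departments WHERE budget < 313505)

Execution result:
name | department_id
Project Gamma | 2
Project Alpha | 6
Project Delta | 6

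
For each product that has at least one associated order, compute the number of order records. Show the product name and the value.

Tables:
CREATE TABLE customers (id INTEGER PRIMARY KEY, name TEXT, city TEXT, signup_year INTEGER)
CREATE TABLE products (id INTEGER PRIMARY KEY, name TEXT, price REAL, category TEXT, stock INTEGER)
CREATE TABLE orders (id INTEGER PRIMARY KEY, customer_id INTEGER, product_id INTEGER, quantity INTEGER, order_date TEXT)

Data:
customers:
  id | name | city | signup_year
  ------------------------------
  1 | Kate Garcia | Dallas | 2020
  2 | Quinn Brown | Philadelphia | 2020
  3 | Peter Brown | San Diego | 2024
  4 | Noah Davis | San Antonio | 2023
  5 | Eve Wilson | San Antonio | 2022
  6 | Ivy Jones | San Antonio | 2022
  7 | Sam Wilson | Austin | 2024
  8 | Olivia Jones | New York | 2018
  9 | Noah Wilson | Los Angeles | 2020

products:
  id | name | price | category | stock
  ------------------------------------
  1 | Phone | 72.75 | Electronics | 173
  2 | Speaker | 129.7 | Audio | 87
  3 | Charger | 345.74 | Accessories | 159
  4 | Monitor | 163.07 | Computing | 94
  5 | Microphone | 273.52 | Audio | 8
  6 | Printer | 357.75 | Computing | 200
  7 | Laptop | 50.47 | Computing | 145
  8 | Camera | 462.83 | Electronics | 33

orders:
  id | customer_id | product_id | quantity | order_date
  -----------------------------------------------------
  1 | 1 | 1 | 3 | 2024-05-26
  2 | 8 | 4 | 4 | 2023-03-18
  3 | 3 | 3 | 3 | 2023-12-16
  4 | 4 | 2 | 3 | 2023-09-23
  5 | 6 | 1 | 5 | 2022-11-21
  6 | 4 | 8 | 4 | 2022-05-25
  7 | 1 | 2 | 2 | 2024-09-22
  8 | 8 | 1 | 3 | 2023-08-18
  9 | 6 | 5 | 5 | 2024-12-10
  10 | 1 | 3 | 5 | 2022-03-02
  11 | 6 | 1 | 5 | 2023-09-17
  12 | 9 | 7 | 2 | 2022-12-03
SELECT p.name, COUNT(*) AS n FROM orders c JOIN products p ON c.product_id = p.id GROUP BY p.id, p.name

Execution result:
name | n
Phone | 4
Speaker | 2
Charger | 2
Monitor | 1
Microphone | 1
Laptop | 1
Camera | 1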